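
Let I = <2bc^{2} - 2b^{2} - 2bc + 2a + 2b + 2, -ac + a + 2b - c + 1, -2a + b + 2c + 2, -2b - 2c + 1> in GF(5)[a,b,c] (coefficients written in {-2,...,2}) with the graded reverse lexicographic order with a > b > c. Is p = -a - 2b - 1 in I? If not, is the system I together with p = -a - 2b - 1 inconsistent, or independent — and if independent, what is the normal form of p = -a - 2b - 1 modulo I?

-a - 2b - 1 lies in I (it reduces to 0).

First compute the reduced Gröbner basis of I by Buchberger's algorithm.
f_1 = 2bc^{2} - 2b^{2} - 2bc + 2a + 2b + 2, LT = bc^{2}.
f_2 = -ac + a + 2b - c + 1, LT = ac.
f_3 = -2a + b + 2c + 2, LT = a.
f_4 = -2b - 2c + 1, LT = b.

S(f_1,f_2): lcm = abc^{2}. S = -ab^{2} + 2b^{2}c - bc^{2} + a^{2} + ab + bc + a.
  leading term ab^{2}: subtract (-2b^{2})·f_3 from -ab^{2} + 2b^{2}c - bc^{2} + a^{2} + ab + bc + a → 2b^{3} + b^{2}c - bc^{2} + a^{2} + ab - b^{2} + bc + a
  leading term b^{3}: subtract (-b^{2})·f_4 from 2b^{3} + b^{2}c - bc^{2} + a^{2} + ab - b^{2} + bc + a → -b^{2}c - bc^{2} + a^{2} + ab + bc + a
  leading term b^{2}c: subtract (-2bc)·f_4 from -b^{2}c - bc^{2} + a^{2} + ab + bc + a → a^{2} + ab - 2bc + a
  leading term a^{2}: subtract (2a)·f_3 from a^{2} + ab - 2bc + a → -ab + ac - 2bc + 2a
  leading term ab: subtract (-2b)·f_3 from -ab + ac - 2bc + 2a → 2b^{2} + ac + 2bc + 2a - b
  leading term b^{2}: subtract (-b)·f_4 from 2b^{2} + ac + 2bc + 2a - b → ac + 2a
  leading term ac: subtract (-1)·f_2 from ac + 2a → -2a + 2b - c + 1
  leading term a: subtract (1)·f_3 from -2a + 2b - c + 1 → b + 2c - 1
  leading term b: subtract (2)·f_4 from b + 2c - 1 → c + 2
  leading term c: no divisor's leading term divides it; move c to the remainder.
  leading term 1: no divisor's leading term divides it; move 2 to the remainder.
  remainder c + 2 ≠ 0; add h_5 = c + 2 to the basis.

The other S-polynomials (S(f_1,f_3), S(f_1,f_4), S(f_2,f_3), S(f_2,f_4), S(f_3,f_4), S(f_1,h_5), S(f_2,h_5), S(f_3,h_5), S(f_4,h_5)) all reduce to 0 modulo the current basis, so we have a Gröbner basis.
Inter-reduce: drop elements whose leading term is divisible by another's, tail-reduce, and make monic.
Reduced Gröbner basis: {a + 1, b, c + 2}.
Label its elements g_1 = a + 1, g_2 = b, g_3 = c + 2.

Reduce p = -a - 2b - 1 modulo G:
  leading term a: subtract (-1)·g_1 from -a - 2b - 1 → -2b
  leading term b: subtract (-2)·g_2 from -2b → 0
  normal form = 0.
Since the normal form is 0, p ∈ I.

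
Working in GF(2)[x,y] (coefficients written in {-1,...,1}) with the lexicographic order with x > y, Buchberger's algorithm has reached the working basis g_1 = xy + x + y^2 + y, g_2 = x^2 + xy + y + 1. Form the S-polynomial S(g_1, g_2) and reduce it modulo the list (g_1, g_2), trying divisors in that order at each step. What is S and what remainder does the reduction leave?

lcm(LM(g_1), LM(g_2)) = x^2y.
S = (lcm/LT(g_1))·g_1 − (lcm/LT(g_2))·g_2 = x^2 + xy + y^2 + y.
Reduce S modulo (g_1, g_2) in that order:
  leading term x^2: subtract (1)·g_2 from x^2 + xy + y^2 + y → y^2 + 1
  leading term y^2: no divisor's leading term divides it; move y^2 to the remainder.
  leading term 1: no divisor's leading term divides it; move 1 to the remainder.
The remainder y^2 + 1 is nonzero, so it would be added as the next basis element.

S(g_1, g_2) = x^2 + xy + y^2 + y; remainder on division = y^2 + 1.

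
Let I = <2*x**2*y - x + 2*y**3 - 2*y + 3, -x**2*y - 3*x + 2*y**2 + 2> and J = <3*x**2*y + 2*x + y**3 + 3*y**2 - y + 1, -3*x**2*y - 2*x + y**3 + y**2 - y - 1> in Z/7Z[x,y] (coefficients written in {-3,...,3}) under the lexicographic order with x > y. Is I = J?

For a fixed monomial order, each ideal has a unique reduced Gröbner basis; comparing bases decides equality.
Buchberger on the first generating set:
f_1 = 2*x**2*y - x + 2*y**3 - 2*y + 3, LT = x**2*y.
f_2 = -x**2*y - 3*x + 2*y**2 + 2, LT = x**2*y.

S(f_1,f_2): lcm = x**2*y. S = y**3 + 2*y**2 - y.
  reduce S modulo (f_1, f_2):
  remainder y**3 + 2*y**2 - y ≠ 0; add g_3 = y**3 + 2*y**2 - y to the basis.

S(f_1,g_3): lcm = x**2*y**3. S = -2*x**2*y**2 + x**2*y + 3*x*y**2 + y**5 - y**3 - 2*y**2.
  reduce S modulo (f_1, f_2, g_3):
  remainder 3*x*y**2 - x*y - 3*x - 2*y**2 + 3*y + 2 ≠ 0; add g_4 = 3*x*y**2 - x*y - 3*x - 2*y**2 + 3*y + 2 to the basis.

S(f_1,g_4): lcm = x**2*y**2. S = -2*x**2*y + x**2 + 3*x*y**2 + 2*x*y - 3*x + y**4 - y**2 - 2*y.
  reduce S modulo (f_1, f_2, g_3, g_4):
  remainder x**2 + 3*x*y - x + 2*y**2 + 1 ≠ 0; add g_5 = x**2 + 3*x*y - x + 2*y**2 + 1 to the basis.

The other S-polynomials (S(f_2,g_3), S(f_2,g_4), S(g_3,g_4), S(f_1,g_5), S(f_2,g_5), S(g_3,g_5), S(g_4,g_5)) all reduce to 0 modulo the current basis, so we have a Gröbner basis.
Inter-reduce: drop elements whose leading term is divisible by another's, tail-reduce, and make monic.
Reduced Gröbner basis: {x**2 + 3*x*y - x + 2*y**2 + 1, x*y**2 + 2*x*y - x - 3*y**2 + y + 3, y**3 + 2*y**2 - y}.

Buchberger on the second generating set:
h_1 = 3*x**2*y + 2*x + y**3 + 3*y**2 - y + 1, LT = x**2*y.
h_2 = -3*x**2*y - 2*x + y**3 + y**2 - y - 1, LT = x**2*y.

S(h_1,h_2): lcm = x**2*y. S = 3*y**3 - y**2 - 3*y.
  reduce S modulo (h_1, h_2):
  remainder 3*y**3 - y**2 - 3*y ≠ 0; add k_3 = 3*y**3 - y**2 - 3*y to the basis.

S(h_1,k_3): lcm = x**2*y**3. S = -2*x**2*y**2 + x**2*y + 3*x*y**2 - 2*y**5 + y**4 + 2*y**3 - 2*y**2.
  reduce S modulo (h_1, h_2, k_3):
  remainder 3*x*y**2 - x*y - 3*x - 2*y**2 + 3*y + 2 ≠ 0; add k_4 = 3*x*y**2 - x*y - 3*x - 2*y**2 + 3*y + 2 to the basis.

S(h_1,k_4): lcm = x**2*y**2. S = -2*x**2*y + x**2 + 3*x*y**2 + 2*x*y - 3*x - 2*y**4 + y**3 + 2*y**2 - 2*y.
  reduce S modulo (h_1, h_2, k_3, k_4):
  remainder x**2 + 3*x*y - x + 2*y**2 + 1 ≠ 0; add k_5 = x**2 + 3*x*y - x + 2*y**2 + 1 to the basis.

The other S-polynomials (S(h_2,k_3), S(h_2,k_4), S(k_3,k_4), S(h_1,k_5), S(h_2,k_5), S(k_3,k_5), S(k_4,k_5)) all reduce to 0 modulo the current basis, so we have a Gröbner basis.
Inter-reduce: drop elements whose leading term is divisible by another's, tail-reduce, and make monic.
Reduced Gröbner basis: {x**2 + 3*x*y - x + 2*y**2 + 1, x*y**2 + 2*x*y - x - 3*y**2 + y + 3, y**3 + 2*y**2 - y}.

These coincide, so the ideals are equal.

Yes, the ideals are equal.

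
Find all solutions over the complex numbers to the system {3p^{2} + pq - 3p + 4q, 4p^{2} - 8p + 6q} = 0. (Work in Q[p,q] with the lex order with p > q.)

{(7/2, -7/2), (-1, -2), (0, 0)}

Compute a lex Gröbner basis by Buchberger's algorithm.
f_1 = 3p^{2} + pq - 3p + 4q, LT = p^{2}.
f_2 = 4p^{2} - 8p + 6q, LT = p^{2}.

S(f_1,f_2): lcm = p^{2}. S = \tfrac{1}{3}pq + p - \tfrac{1}{6}q.
  leading term pq: no divisor's leading term divides it; move \tfrac{1}{3}pq to the remainder.
  leading term p: no divisor's leading term divides it; move p to the remainder.
  leading term q: no divisor's leading term divides it; move -\tfrac{1}{6}q to the remainder.
  remainder \tfrac{1}{3}pq + p - \tfrac{1}{6}q ≠ 0; add h_3 = \tfrac{1}{3}pq + p - \tfrac{1}{6}q to the basis.

S(f_1,h_3): lcm = p^{2}q. S = -3p^{2} + \tfrac{1}{3}pq^{2} - \tfrac{1}{2}pq + \tfrac{4}{3}q^{2}.
  leading term p^{2}: subtract (-1)·f_1 from -3p^{2} + \tfrac{1}{3}pq^{2} - \tfrac{1}{2}pq + \tfrac{4}{3}q^{2} → \tfrac{1}{3}pq^{2} + \tfrac{1}{2}pq - 3p + \tfrac{4}{3}q^{2} + 4q
  leading term pq^{2}: subtract (q)·h_3 from \tfrac{1}{3}pq^{2} + \tfrac{1}{2}pq - 3p + \tfrac{4}{3}q^{2} + 4q → -\tfrac{1}{2}pq - 3p + \tfrac{3}{2}q^{2} + 4q
  leading term pq: subtract (-\tfrac{3}{2})·h_3 from -\tfrac{1}{2}pq - 3p + \tfrac{3}{2}q^{2} + 4q → -\tfrac{3}{2}p + \tfrac{3}{2}q^{2} + \tfrac{15}{4}q
  leading term p: no divisor's leading term divides it; move -\tfrac{3}{2}p to the remainder.
  leading term q^{2}: no divisor's leading term divides it; move \tfrac{3}{2}q^{2} to the remainder.
  leading term q: no divisor's leading term divides it; move \tfrac{15}{4}q to the remainder.
  remainder -\tfrac{3}{2}p + \tfrac{3}{2}q^{2} + \tfrac{15}{4}q ≠ 0; add h_4 = -\tfrac{3}{2}p + \tfrac{3}{2}q^{2} + \tfrac{15}{4}q to the basis.

S(h_3,h_4): lcm = pq. S = 3p + q^{3} + \tfrac{5}{2}q^{2} - \tfrac{1}{2}q.
  leading term p: subtract (-2)·h_4 from 3p + q^{3} + \tfrac{5}{2}q^{2} - \tfrac{1}{2}q → q^{3} + \tfrac{11}{2}q^{2} + 7q
  leading term q^{3}: no divisor's leading term divides it; move q^{3} to the remainder.
  leading term q^{2}: no divisor's leading term divides it; move \tfrac{11}{2}q^{2} to the remainder.
  leading term q: no divisor's leading term divides it; move 7q to the remainder.
  remainder q^{3} + \tfrac{11}{2}q^{2} + 7q ≠ 0; add h_5 = q^{3} + \tfrac{11}{2}q^{2} + 7q to the basis.

The other S-polynomials (S(f_2,h_3), S(f_1,h_4), S(f_2,h_4), S(f_1,h_5), S(f_2,h_5), S(h_3,h_5), S(h_4,h_5)) all reduce to 0 modulo the current basis, so we have a Gröbner basis.
Inter-reduce: drop elements whose leading term is divisible by another's, tail-reduce, and make monic.
Reduced Gröbner basis: {p - q^{2} - \tfrac{5}{2}q, q^{3} + \tfrac{11}{2}q^{2} + 7q}.

Elimination: the polynomial q^{3} + \tfrac{11}{2}q^{2} + 7q lies in the elimination ideal for q, so q ∈ {-7/2, -2, 0}. For each such q, the remaining basis elements (now univariate) give the rest of the solution.
  q = -7/2: the earlier basis element becomes p - \tfrac{7}{2} = 0, giving p = 7/2 — point (7/2, -7/2).
  q = -2: the earlier basis element becomes p + 1 = 0, giving p = -1 — point (-1, -2).
  q = 0: the earlier basis element becomes p = 0, giving p = 0 — point (0, 0).
Each listed point satisfies every original equation (direct substitution).
This is the nonlinear analogue of row-reducing a linear system.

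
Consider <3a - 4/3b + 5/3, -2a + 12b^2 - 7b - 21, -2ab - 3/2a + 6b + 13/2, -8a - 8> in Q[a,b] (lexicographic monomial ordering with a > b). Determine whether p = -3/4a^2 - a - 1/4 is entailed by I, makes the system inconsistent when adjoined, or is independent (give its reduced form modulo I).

-3/4a^2 - a - 1/4 lies in I (it reduces to 0).

First compute the reduced Gröbner basis of I by Buchberger's algorithm.
f_1 = 3a - 4/3b + 5/3, LT = a.
f_2 = -2a + 12b^2 - 7b - 21, LT = a.
f_3 = -2ab - 3/2a + 6b + 13/2, LT = ab.
f_4 = -8a - 8, LT = a.

S(f_1,f_2): lcm = a. S = 6b^2 - 71/18b - 179/18.
  leading term b^2: no divisor's leading term divides it; move 6b^2 to the remainder.
  leading term b: no divisor's leading term divides it; move -71/18b to the remainder.
  leading term 1: no divisor's leading term divides it; move -179/18 to the remainder.
  remainder 6b^2 - 71/18b - 179/18 ≠ 0; add h_5 = 6b^2 - 71/18b - 179/18 to the basis.

S(f_1,f_3): lcm = ab. S = -3/4a - 4/9b^2 + 32/9b + 13/4.
  leading term a: subtract (-1/4)·f_1 from -3/4a - 4/9b^2 + 32/9b + 13/4 → -4/9b^2 + 29/9b + 11/3
  leading term b^2: subtract (-2/27)·h_5 from -4/9b^2 + 29/9b + 11/3 → 712/243b + 712/243
  leading term b: no divisor's leading term divides it; move 712/243b to the remainder.
  leading term 1: no divisor's leading term divides it; move 712/243 to the remainder.
  remainder 712/243b + 712/243 ≠ 0; add h_6 = 712/243b + 712/243 to the basis.

The other S-polynomials (S(f_1,f_4), S(f_2,f_3), S(f_2,f_4), S(f_3,f_4), S(f_1,h_5), S(f_2,h_5), S(f_3,h_5), S(f_4,h_5), S(f_1,h_6), S(f_2,h_6), S(f_3,h_6), S(f_4,h_6), S(h_5,h_6)) all reduce to 0 modulo the current basis, so we have a Gröbner basis.
Inter-reduce: drop elements whose leading term is divisible by another's, tail-reduce, and make monic.
Reduced Gröbner basis: {a + 1, b + 1}.
Label its elements g_1 = a + 1, g_2 = b + 1.

Reduce p = -3/4a^2 - a - 1/4 modulo G:
  leading term a^2: subtract (-3/4a)·g_1 from -3/4a^2 - a - 1/4 → -1/4a - 1/4
  leading term a: subtract (-1/4)·g_1 from -1/4a - 1/4 → 0
  normal form = 0.
Since the normal form is 0, p ∈ I.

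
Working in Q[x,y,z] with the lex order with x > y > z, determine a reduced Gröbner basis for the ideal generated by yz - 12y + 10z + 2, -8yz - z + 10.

G = {y - 79/96z - 13/48, z^2 + 38/79z - 120/79}

f_1 = yz - 12y + 10z + 2, LT = yz.
f_2 = -8yz - z + 10, LT = yz.

S(f_1,f_2): lcm = yz. S = -12y + 79/8z + 13/4.
  leading term y: no divisor's leading term divides it; move -12y to the remainder.
  leading term z: no divisor's leading term divides it; move 79/8z to the remainder.
  leading term 1: no divisor's leading term divides it; move 13/4 to the remainder.
  remainder -12y + 79/8z + 13/4 ≠ 0; add g_3 = -12y + 79/8z + 13/4 to the basis.

S(f_1,g_3): lcm = yz. S = -12y + 79/96z^2 + 493/48z + 2.
  leading term y: subtract (1)·g_3 from -12y + 79/96z^2 + 493/48z + 2 → 79/96z^2 + 19/48z - 5/4
  leading term z^2: no divisor's leading term divides it; move 79/96z^2 to the remainder.
  leading term z: no divisor's leading term divides it; move 19/48z to the remainder.
  leading term 1: no divisor's leading term divides it; move -5/4 to the remainder.
  remainder 79/96z^2 + 19/48z - 5/4 ≠ 0; add g_4 = 79/96z^2 + 19/48z - 5/4 to the basis.

S(f_2,g_3): lcm = yz. S = 79/96z^2 + 19/48z - 5/4.
  leading term z^2: subtract (1)·g_4 from 79/96z^2 + 19/48z - 5/4 → 0
  remainder 0.

S(f_1,g_4): lcm = yz^2. S = -986/79yz + 120/79y + 10z^2 + 2z.
  leading term yz: subtract (-986/79)·f_1 from -986/79yz + 120/79y + 10z^2 + 2z → -11712/79y + 10z^2 + 10018/79z + 1972/79
  leading term y: subtract (976/79)·g_3 from -11712/79y + 10z^2 + 10018/79z + 1972/79 → 10z^2 + 380/79z - 1200/79
  leading term z^2: subtract (960/79)·g_4 from 10z^2 + 380/79z - 1200/79 → 0
  remainder 0.

S(f_2,g_4): lcm = yz^2. S = -38/79yz + 120/79y + 1/8z^2 - 5/4z.
  leading term yz: subtract (-38/79)·f_1 from -38/79yz + 120/79y + 1/8z^2 - 5/4z → -336/79y + 1/8z^2 + 1125/316z + 76/79
  leading term y: subtract (28/79)·g_3 from -336/79y + 1/8z^2 + 1125/316z + 76/79 → 1/8z^2 + 19/316z - 15/79
  leading term z^2: subtract (12/79)·g_4 from 1/8z^2 + 19/316z - 15/79 → 0
  remainder 0.

S(g_3,g_4): leading monomials are coprime, so the S-polynomial reduces to 0 (Buchberger's first criterion).
Every S-polynomial of the final basis reduces to 0, so we have a Gröbner basis.
Inter-reduce: drop elements whose leading term is divisible by another's, tail-reduce, and make monic.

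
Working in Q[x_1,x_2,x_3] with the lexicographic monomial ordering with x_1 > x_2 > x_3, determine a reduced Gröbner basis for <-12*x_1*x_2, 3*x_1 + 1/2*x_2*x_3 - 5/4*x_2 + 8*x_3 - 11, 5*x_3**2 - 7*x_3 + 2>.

Buchberger's algorithm terminates because the ascending chain of leading-term ideals stabilizes.

f_1 = -12*x_1*x_2, LT = x_1*x_2.
f_2 = 3*x_1 + 1/2*x_2*x_3 - 5/4*x_2 + 8*x_3 - 11, LT = x_1.
f_3 = 5*x_3**2 - 7*x_3 + 2, LT = x_3**2.

S(f_1,f_2): lcm = x_1*x_2. S = -1/6*x_2**2*x_3 + 5/12*x_2**2 - 8/3*x_2*x_3 + 11/3*x_2.
  leading term x_2**2*x_3: no divisor's leading term divides it; move -1/6*x_2**2*x_3 to the remainder.
  leading term x_2**2: no divisor's leading term divides it; move 5/12*x_2**2 to the remainder.
  leading term x_2*x_3: no divisor's leading term divides it; move -8/3*x_2*x_3 to the remainder.
  leading term x_2: no divisor's leading term divides it; move 11/3*x_2 to the remainder.
  remainder -1/6*x_2**2*x_3 + 5/12*x_2**2 - 8/3*x_2*x_3 + 11/3*x_2 ≠ 0; add g_4 = -1/6*x_2**2*x_3 + 5/12*x_2**2 - 8/3*x_2*x_3 + 11/3*x_2 to the basis.

S(f_3,g_4): lcm = x_2**2*x_3**2. S = 11/10*x_2**2*x_3 + 2/5*x_2**2 - 16*x_2*x_3**2 + 22*x_2*x_3.
  leading term x_2**2*x_3: subtract (-33/5)·g_4 from 11/10*x_2**2*x_3 + 2/5*x_2**2 - 16*x_2*x_3**2 + 22*x_2*x_3 → 63/20*x_2**2 - 16*x_2*x_3**2 + 22/5*x_2*x_3 + 121/5*x_2
  leading term x_2**2: no divisor's leading term divides it; move 63/20*x_2**2 to the remainder.
  leading term x_2*x_3**2: subtract (-16/5*x_2)·f_3 from -16*x_2*x_3**2 + 22/5*x_2*x_3 + 121/5*x_2 → -18*x_2*x_3 + 153/5*x_2
  leading term x_2*x_3: no divisor's leading term divides it; move -18*x_2*x_3 to the remainder.
  leading term x_2: no divisor's leading term divides it; move 153/5*x_2 to the remainder.
  remainder 63/20*x_2**2 - 18*x_2*x_3 + 153/5*x_2 ≠ 0; add g_5 = 63/20*x_2**2 - 18*x_2*x_3 + 153/5*x_2 to the basis.

The other S-polynomials (S(f_1,f_3), S(f_2,f_3), S(f_1,g_4), S(f_2,g_4), S(f_1,g_5), S(f_2,g_5), S(f_3,g_5), S(g_4,g_5)) all reduce to 0 modulo the current basis, so we have a Gröbner basis.
Inter-reduce: drop elements whose leading term is divisible by another's, tail-reduce, and make monic.

G = {x_1 + 1/6*x_2*x_3 - 5/12*x_2 + 8/3*x_3 - 11/3, x_2**2 - 40/7*x_2*x_3 + 68/7*x_2, x_3**2 - 7/5*x_3 + 2/5}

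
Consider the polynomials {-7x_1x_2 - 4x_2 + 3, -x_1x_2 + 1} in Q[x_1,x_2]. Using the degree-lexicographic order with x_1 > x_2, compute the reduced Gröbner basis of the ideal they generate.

G = {x_1 + 1, x_2 + 1}

f_1 = -7x_1x_2 - 4x_2 + 3, LT = x_1x_2.
f_2 = -x_1x_2 + 1, LT = x_1x_2.

S(f_1,f_2): lcm = x_1x_2. S = \tfrac{4}{7}x_2 + \tfrac{4}{7}.
  leading term x_2: no divisor's leading term divides it; move \tfrac{4}{7}x_2 to the remainder.
  leading term 1: no divisor's leading term divides it; move \tfrac{4}{7} to the remainder.
  remainder \tfrac{4}{7}x_2 + \tfrac{4}{7} ≠ 0; add g_3 = \tfrac{4}{7}x_2 + \tfrac{4}{7} to the basis.

S(f_1,g_3): lcm = x_1x_2. S = -x_1 + \tfrac{4}{7}x_2 - \tfrac{3}{7}.
  leading term x_1: no divisor's leading term divides it; move -x_1 to the remainder.
  leading term x_2: subtract (1)·g_3 from \tfrac{4}{7}x_2 - \tfrac{3}{7} → -1
  leading term 1: no divisor's leading term divides it; move -1 to the remainder.
  remainder -x_1 - 1 ≠ 0; add g_4 = -x_1 - 1 to the basis.

The other S-polynomials (S(f_2,g_3), S(f_1,g_4), S(f_2,g_4), S(g_3,g_4)) all reduce to 0 modulo the current basis, so we have a Gröbner basis.
Inter-reduce: drop elements whose leading term is divisible by another's, tail-reduce, and make monic.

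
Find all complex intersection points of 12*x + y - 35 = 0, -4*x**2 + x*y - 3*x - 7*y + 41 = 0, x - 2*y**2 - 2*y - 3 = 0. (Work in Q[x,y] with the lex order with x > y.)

{(3, -1)}

Compute a lex Gröbner basis by Buchberger's algorithm.
f_1 = 12*x + y - 35, LT = x.
f_2 = -4*x**2 + x*y - 3*x - 7*y + 41, LT = x**2.
f_3 = x - 2*y**2 - 2*y - 3, LT = x.

S(f_1,f_2): lcm = x**2. S = 1/3*x*y - 11/3*x - 7/4*y + 41/4.
  leading term x*y: subtract (1/36*y)·f_1 from 1/3*x*y - 11/3*x - 7/4*y + 41/4 → -11/3*x - 1/36*y**2 - 7/9*y + 41/4
  leading term x: subtract (-11/36)·f_1 from -11/3*x - 1/36*y**2 - 7/9*y + 41/4 → -1/36*y**2 - 17/36*y - 4/9
  leading term y**2: no divisor's leading term divides it; move -1/36*y**2 to the remainder.
  leading term y: no divisor's leading term divides it; move -17/36*y to the remainder.
  leading term 1: no divisor's leading term divides it; move -4/9 to the remainder.
  remainder -1/36*y**2 - 17/36*y - 4/9 ≠ 0; add h_4 = -1/36*y**2 - 17/36*y - 4/9 to the basis.

S(f_1,f_3): lcm = x. S = 2*y**2 + 25/12*y + 1/12.
  leading term y**2: subtract (-72)·h_4 from 2*y**2 + 25/12*y + 1/12 → -383/12*y - 383/12
  leading term y: no divisor's leading term divides it; move -383/12*y to the remainder.
  leading term 1: no divisor's leading term divides it; move -383/12 to the remainder.
  remainder -383/12*y - 383/12 ≠ 0; add h_5 = -383/12*y - 383/12 to the basis.

The other S-polynomials (S(f_2,f_3), S(f_1,h_4), S(f_2,h_4), S(f_3,h_4), S(f_1,h_5), S(f_2,h_5), S(f_3,h_5), S(h_4,h_5)) all reduce to 0 modulo the current basis, so we have a Gröbner basis.
Inter-reduce: drop elements whose leading term is divisible by another's, tail-reduce, and make monic.
Reduced Gröbner basis: {x - 3, y + 1}.

Elimination: the polynomial y + 1 lies in the elimination ideal for y, so y ∈ {-1}. For each such y, the remaining basis elements (now univariate) give the rest of the solution.
  y = -1: the earlier basis element becomes x - 3 = 0, giving x = 3 — point (3, -1).
Check: every point annihilates each of the original generators.
Zero-dimensionality of the ideal guarantees finitely many solutions over ℂ.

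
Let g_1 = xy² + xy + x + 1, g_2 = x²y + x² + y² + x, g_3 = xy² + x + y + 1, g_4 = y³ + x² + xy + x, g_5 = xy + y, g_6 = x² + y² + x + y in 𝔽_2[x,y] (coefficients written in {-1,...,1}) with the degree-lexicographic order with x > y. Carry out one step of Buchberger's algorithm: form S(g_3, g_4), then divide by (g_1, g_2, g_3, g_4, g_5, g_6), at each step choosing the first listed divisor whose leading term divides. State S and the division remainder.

lcm(LM(g_3), LM(g_4)) = xy³.
S = (lcm/LT(g_3))·g_3 − (lcm/LT(g_4))·g_4 = x³ + x²y + x² + xy + y² + y.
Reduce S modulo (g_1, g_2, g_3, g_4, g_5, g_6) in that order:
  leading term x³: subtract (x)·g_6 from x³ + x²y + x² + xy + y² + y → x²y + xy² + y² + y
  leading term x²y: subtract (1)·g_2 from x²y + xy² + y² + y → xy² + x² + x + y
  leading term xy²: subtract (1)·g_1 from xy² + x² + x + y → x² + xy + y + 1
  leading term x²: subtract (1)·g_6 from x² + xy + y + 1 → xy + y² + x + 1
  leading term xy: subtract (1)·g_5 from xy + y² + x + 1 → y² + x + y + 1
  leading term y²: no divisor's leading term divides it; move y² to the remainder.
  leading term x: no divisor's leading term divides it; move x to the remainder.
  leading term y: no divisor's leading term divides it; move y to the remainder.
  leading term 1: no divisor's leading term divides it; move 1 to the remainder.
The remainder y² + x + y + 1 is nonzero, so it would be added as the next basis element.

S(g_3, g_4) = x³ + x²y + x² + xy + y² + y; remainder on division = y² + x + y + 1.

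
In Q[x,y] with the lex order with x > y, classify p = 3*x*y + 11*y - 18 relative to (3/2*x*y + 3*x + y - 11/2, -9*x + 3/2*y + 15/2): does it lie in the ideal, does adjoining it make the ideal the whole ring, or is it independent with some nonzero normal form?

Adjoining 3*x*y + 11*y - 18 makes the ideal the whole ring: the system is inconsistent.

First compute the reduced Gröbner basis of I by Buchberger's algorithm.
f_1 = 3/2*x*y + 3*x + y - 11/2, LT = x*y.
f_2 = -9*x + 3/2*y + 15/2, LT = x.

S(f_1,f_2): lcm = x*y. S = 2*x + 1/6*y**2 + 3/2*y - 11/3.
  reduce S modulo (f_1, f_2):
  remainder 1/6*y**2 + 11/6*y - 2 ≠ 0; add h_3 = 1/6*y**2 + 11/6*y - 2 to the basis.

The other S-polynomials (S(f_1,h_3), S(f_2,h_3)) all reduce to 0 modulo the current basis, so we have a Gröbner basis.
Inter-reduce: drop elements whose leading term is divisible by another's, tail-reduce, and make monic.
Reduced Gröbner basis: {x - 1/6*y - 5/6, y**2 + 11*y - 12}.
Label its elements g_1 = x - 1/6*y - 5/6, g_2 = y**2 + 11*y - 12.

Reduce p = 3*x*y + 11*y - 18 modulo G:
  leading term x*y: subtract (3*y)·g_1 from 3*x*y + 11*y - 18 → 1/2*y**2 + 27/2*y - 18
  leading term y**2: subtract (1/2)·g_2 from 1/2*y**2 + 27/2*y - 18 → 8*y - 12
  leading term y: no divisor's leading term divides it; move 8*y to the remainder.
  leading term 1: no divisor's leading term divides it; move -12 to the remainder.
  normal form = 8*y - 12.
The normal form is nonzero, so p ∉ I. Since p minus its normal form lies in I, I + (p) = I + (r) where r = 8*y - 12; decide whether this ideal is the whole ring.
Run Buchberger on G together with r (pairs among the g_i already reduce to 0 since G is a Gröbner basis):
g_1 = x - 1/6*y - 5/6, LT = x.
g_2 = y**2 + 11*y - 12, LT = y**2.
r = 8*y - 12, LT = y.

S(g_2,r): lcm = y**2. S = 25/2*y - 12.
  reduce S modulo (g_1, g_2, r):
  remainder 27/4 ≠ 0; add m_4 = 27/4 to the basis.

The other S-polynomials (S(g_1,g_2), S(g_1,r), S(g_1,m_4), S(g_2,m_4), S(r,m_4)) all reduce to 0 modulo the current basis, so we have a Gröbner basis.
Inter-reduce: drop elements whose leading term is divisible by another's, tail-reduce, and make monic.
Reduced Gröbner basis: {1}.
The reduced Gröbner basis of I + (p) is {1}: the ideal is the whole ring, so the enlarged system has no common solution — adjoining p is inconsistent.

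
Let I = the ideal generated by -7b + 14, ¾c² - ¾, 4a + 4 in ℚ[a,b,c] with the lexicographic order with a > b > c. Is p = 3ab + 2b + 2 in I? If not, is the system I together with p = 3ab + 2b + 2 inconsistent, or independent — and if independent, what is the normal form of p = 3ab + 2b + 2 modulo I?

3ab + 2b + 2 lies in I (it reduces to 0).

First compute the reduced Gröbner basis of I by Buchberger's algorithm.
f_1 = -7b + 14, LT = b.
f_2 = ¾c² - ¾, LT = c².
f_3 = 4a + 4, LT = a.

The S-polynomials (S(f_1,f_2), S(f_1,f_3), S(f_2,f_3)) all reduce to 0 modulo the current basis, so we have a Gröbner basis.
Inter-reduce: drop elements whose leading term is divisible by another's, tail-reduce, and make monic.
Reduced Gröbner basis: {a + 1, b - 2, c² - 1}.
Label its elements g_1 = a + 1, g_2 = b - 2, g_3 = c² - 1.

Reduce p = 3ab + 2b + 2 modulo G:
  leading term ab: subtract (3b)·g_1 from 3ab + 2b + 2 → -b + 2
  leading term b: subtract (-1)·g_2 from -b + 2 → 0
  normal form = 0.
Since the normal form is 0, p ∈ I.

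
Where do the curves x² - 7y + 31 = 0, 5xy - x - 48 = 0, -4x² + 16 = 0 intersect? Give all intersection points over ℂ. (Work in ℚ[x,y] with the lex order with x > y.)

{(2, 5)}

Compute a lex Gröbner basis by Buchberger's algorithm.
f_1 = x² - 7y + 31, LT = x².
f_2 = 5xy - x - 48, LT = xy.
f_3 = -4x² + 16, LT = x².

S(f_1,f_2): lcm = x²y. S = ⅕x² + 48/5x - 7y² + 31y.
  reduce S modulo (f_1, f_2, f_3):
  remainder 48/5x - 7y² + 162/5y - 31/5 ≠ 0; add h_4 = 48/5x - 7y² + 162/5y - 31/5 to the basis.

S(f_1,f_3): lcm = x². S = -7y + 35.
  reduce S modulo (f_1, f_2, f_3, h_4):
  remainder -7y + 35 ≠ 0; add h_5 = -7y + 35 to the basis.

The other S-polynomials (S(f_2,f_3), S(f_1,h_4), S(f_2,h_4), S(f_3,h_4), S(f_1,h_5), S(f_2,h_5), S(f_3,h_5), S(h_4,h_5)) all reduce to 0 modulo the current basis, so we have a Gröbner basis.
Inter-reduce: drop elements whose leading term is divisible by another's, tail-reduce, and make monic.
Reduced Gröbner basis: {x - 2, y - 5}.

Since the basis is lex-ordered, y - 5 is univariate in y. Its roots are {5}. Back-substituting each root into the other basis elements fixes the other coordinates.
  y = 5: the earlier basis element becomes x - 2 = 0, giving x = 2 — point (2, 5).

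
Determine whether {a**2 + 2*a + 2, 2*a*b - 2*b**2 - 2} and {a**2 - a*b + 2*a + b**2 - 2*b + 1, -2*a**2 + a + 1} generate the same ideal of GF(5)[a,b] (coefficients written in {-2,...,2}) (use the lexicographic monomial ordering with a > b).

For a fixed monomial order, each ideal has a unique reduced Gröbner basis; comparing bases decides equality.
Buchberger on the first generating set:
f_1 = a**2 + 2*a + 2, LT = a**2.
f_2 = 2*a*b - 2*b**2 - 2, LT = a*b.

S(f_1,f_2): lcm = a**2*b. S = a*b**2 + 2*a*b + a + 2*b.
  leading term a*b**2: subtract (-2*b)·f_2 from a*b**2 + 2*a*b + a + 2*b → 2*a*b + a + b**3 - 2*b
  leading term a*b: subtract (1)·f_2 from 2*a*b + a + b**3 - 2*b → a + b**3 + 2*b**2 - 2*b + 2
  leading term a: no divisor's leading term divides it; move a to the remainder.
  leading term b**3: no divisor's leading term divides it; move b**3 to the remainder.
  leading term b**2: no divisor's leading term divides it; move 2*b**2 to the remainder.
  leading term b: no divisor's leading term divides it; move -2*b to the remainder.
  leading term 1: no divisor's leading term divides it; move 2 to the remainder.
  remainder a + b**3 + 2*b**2 - 2*b + 2 ≠ 0; add g_3 = a + b**3 + 2*b**2 - 2*b + 2 to the basis.

S(f_1,g_3): lcm = a**2. S = -a*b**3 - 2*a*b**2 + 2*a*b + 2.
  leading term a*b**3: subtract (2*b**2)·f_2 from -a*b**3 - 2*a*b**2 + 2*a*b + 2 → -2*a*b**2 + 2*a*b - b**4 - b**2 + 2
  leading term a*b**2: subtract (-b)·f_2 from -2*a*b**2 + 2*a*b - b**4 - b**2 + 2 → 2*a*b - b**4 - 2*b**3 - b**2 - 2*b + 2
  leading term a*b: subtract (1)·f_2 from 2*a*b - b**4 - 2*b**3 - b**2 - 2*b + 2 → -b**4 - 2*b**3 + b**2 - 2*b - 1
  leading term b**4: no divisor's leading term divides it; move -b**4 to the remainder.
  leading term b**3: no divisor's leading term divides it; move -2*b**3 to the remainder.
  leading term b**2: no divisor's leading term divides it; move b**2 to the remainder.
  leading term b: no divisor's leading term divides it; move -2*b to the remainder.
  leading term 1: no divisor's leading term divides it; move -1 to the remainder.
  remainder -b**4 - 2*b**3 + b**2 - 2*b - 1 ≠ 0; add g_4 = -b**4 - 2*b**3 + b**2 - 2*b - 1 to the basis.

The other S-polynomials (S(f_2,g_3), S(f_1,g_4), S(f_2,g_4), S(g_3,g_4)) all reduce to 0 modulo the current basis, so we have a Gröbner basis.
Inter-reduce: drop elements whose leading term is divisible by another's, tail-reduce, and make monic.
Reduced Gröbner basis: {a + b**3 + 2*b**2 - 2*b + 2, b**4 + 2*b**3 - b**2 + 2*b + 1}.

Buchberger on the second generating set:
h_1 = a**2 - a*b + 2*a + b**2 - 2*b + 1, LT = a**2.
h_2 = -2*a**2 + a + 1, LT = a**2.

S(h_1,h_2): lcm = a**2. S = -a*b + b**2 - 2*b - 1.
  leading term a*b: no divisor's leading term divides it; move -a*b to the remainder.
  leading term b**2: no divisor's leading term divides it; move b**2 to the remainder.
  leading term b: no divisor's leading term divides it; move -2*b to the remainder.
  leading term 1: no divisor's leading term divides it; move -1 to the remainder.
  remainder -a*b + b**2 - 2*b - 1 ≠ 0; add k_3 = -a*b + b**2 - 2*b - 1 to the basis.

S(h_1,k_3): lcm = a**2*b. S = -a + b**3 - 2*b**2 + b.
  leading term a: no divisor's leading term divides it; move -a to the remainder.
  leading term b**3: no divisor's leading term divides it; move b**3 to the remainder.
  leading term b**2: no divisor's leading term divides it; move -2*b**2 to the remainder.
  leading term b: no divisor's leading term divides it; move b to the remainder.
  remainder -a + b**3 - 2*b**2 + b ≠ 0; add k_4 = -a + b**3 - 2*b**2 + b to the basis.

S(h_1,k_4): lcm = a**2. S = a*b**3 - 2*a*b**2 + 2*a + b**2 - 2*b + 1.
  leading term a*b**3: subtract (-b**2)·k_3 from a*b**3 - 2*a*b**2 + 2*a + b**2 - 2*b + 1 → -2*a*b**2 + 2*a + b**4 - 2*b**3 - 2*b + 1
  leading term a*b**2: subtract (2*b)·k_3 from -2*a*b**2 + 2*a + b**4 - 2*b**3 - 2*b + 1 → 2*a + b**4 + b**3 - b**2 + 1
  leading term a: subtract (-2)·k_4 from 2*a + b**4 + b**3 - b**2 + 1 → b**4 - 2*b**3 + 2*b + 1
  leading term b**4: no divisor's leading term divides it; move b**4 to the remainder.
  leading term b**3: no divisor's leading term divides it; move -2*b**3 to the remainder.
  leading term b: no divisor's leading term divides it; move 2*b to the remainder.
  leading term 1: no divisor's leading term divides it; move 1 to the remainder.
  remainder b**4 - 2*b**3 + 2*b + 1 ≠ 0; add k_5 = b**4 - 2*b**3 + 2*b + 1 to the basis.

The other S-polynomials (S(h_2,k_3), S(h_2,k_4), S(k_3,k_4), S(h_1,k_5), S(h_2,k_5), S(k_3,k_5), S(k_4,k_5)) all reduce to 0 modulo the current basis, so we have a Gröbner basis.
Inter-reduce: drop elements whose leading term is divisible by another's, tail-reduce, and make monic.
Reduced Gröbner basis: {a - b**3 + 2*b**2 - b, b**4 - 2*b**3 + 2*b + 1}.

The bases are distinct; the ideals are different.

No, the ideals differ.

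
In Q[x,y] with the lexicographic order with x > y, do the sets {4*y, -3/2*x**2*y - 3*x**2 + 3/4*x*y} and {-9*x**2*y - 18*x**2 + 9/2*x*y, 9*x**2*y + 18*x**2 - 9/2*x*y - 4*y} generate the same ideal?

Two ideals are equal iff their reduced Gröbner bases coincide (the reduced basis is unique for a fixed ordering).
Buchberger on the first generating set:
f_1 = 4*y, LT = y.
f_2 = -3/2*x**2*y - 3*x**2 + 3/4*x*y, LT = x**2*y.

S(f_1,f_2): lcm = x**2*y. S = -2*x**2 + 1/2*x*y.
  leading term x**2: no divisor's leading term divides it; move -2*x**2 to the remainder.
  leading term x*y: subtract (1/8*x)·f_1 from 1/2*x*y → 0
  remainder -2*x**2 ≠ 0; add g_3 = -2*x**2 to the basis.

The other S-polynomials (S(f_1,g_3), S(f_2,g_3)) all reduce to 0 modulo the current basis, so we have a Gröbner basis.
Inter-reduce: drop elements whose leading term is divisible by another's, tail-reduce, and make monic.
Reduced Gröbner basis: {x**2, y}.

Buchberger on the second generating set:
h_1 = -9*x**2*y - 18*x**2 + 9/2*x*y, LT = x**2*y.
h_2 = 9*x**2*y + 18*x**2 - 9/2*x*y - 4*y, LT = x**2*y.

S(h_1,h_2): lcm = x**2*y. S = 4/9*y.
  leading term y: no divisor's leading term divides it; move 4/9*y to the remainder.
  remainder 4/9*y ≠ 0; add k_3 = 4/9*y to the basis.

S(h_1,k_3): lcm = x**2*y. S = 2*x**2 - 1/2*x*y.
  leading term x**2: no divisor's leading term divides it; move 2*x**2 to the remainder.
  leading term x*y: subtract (-9/8*x)·k_3 from -1/2*x*y → 0
  remainder 2*x**2 ≠ 0; add k_4 = 2*x**2 to the basis.

The other S-polynomials (S(h_2,k_3), S(h_1,k_4), S(h_2,k_4), S(k_3,k_4)) all reduce to 0 modulo the current basis, so we have a Gröbner basis.
Inter-reduce: drop elements whose leading term is divisible by another's, tail-reduce, and make monic.
Reduced Gröbner basis: {x**2, y}.

Same reduced basis, so the two generating sets span the same ideal.

Yes, the ideals are equal.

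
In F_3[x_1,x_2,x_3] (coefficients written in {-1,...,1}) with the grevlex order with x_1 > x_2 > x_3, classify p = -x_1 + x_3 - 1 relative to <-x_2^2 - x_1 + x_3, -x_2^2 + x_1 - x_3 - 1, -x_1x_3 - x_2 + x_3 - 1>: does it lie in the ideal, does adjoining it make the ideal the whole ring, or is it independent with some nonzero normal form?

First compute the reduced Gröbner basis of I by Buchberger's algorithm.
f_1 = -x_2^2 - x_1 + x_3, LT = x_2^2.
f_2 = -x_2^2 + x_1 - x_3 - 1, LT = x_2^2.
f_3 = -x_1x_3 - x_2 + x_3 - 1, LT = x_1x_3.

S(f_1,f_2): lcm = x_2^2. S = -x_1 + x_3 - 1.
  reduce S modulo (f_1, f_2, f_3):
  remainder -x_1 + x_3 - 1 ≠ 0; add h_4 = -x_1 + x_3 - 1 to the basis.

S(f_3,h_4): lcm = x_1x_3. S = x_3^2 + x_2 + x_3 + 1.
  reduce S modulo (f_1, f_2, f_3, h_4):
  remainder x_3^2 + x_2 + x_3 + 1 ≠ 0; add h_5 = x_3^2 + x_2 + x_3 + 1 to the basis.

The other S-polynomials (S(f_1,f_3), S(f_2,f_3), S(f_1,h_4), S(f_2,h_4), S(f_1,h_5), S(f_2,h_5), S(f_3,h_5), S(h_4,h_5)) all reduce to 0 modulo the current basis, so we have a Gröbner basis.
Inter-reduce: drop elements whose leading term is divisible by another's, tail-reduce, and make monic.
Reduced Gröbner basis: {x_2^2 - 1, x_3^2 + x_2 + x_3 + 1, x_1 - x_3 + 1}.
Label its elements g_1 = x_2^2 - 1, g_2 = x_3^2 + x_2 + x_3 + 1, g_3 = x_1 - x_3 + 1.

Reduce p = -x_1 + x_3 - 1 modulo G:
  leading term x_1: subtract (-1)·g_3 from -x_1 + x_3 - 1 → 0
  normal form = 0.
Since the normal form is 0, p ∈ I.

-x_1 + x_3 - 1 lies in I (it reduces to 0).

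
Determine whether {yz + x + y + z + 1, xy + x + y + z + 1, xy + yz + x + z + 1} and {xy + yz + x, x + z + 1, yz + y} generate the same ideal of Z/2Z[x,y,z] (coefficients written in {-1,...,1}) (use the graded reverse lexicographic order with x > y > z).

For a fixed monomial order, each ideal has a unique reduced Gröbner basis; comparing bases decides equality.
Buchberger on the first generating set:
f_1 = yz + x + y + z + 1, LT = yz.
f_2 = xy + x + y + z + 1, LT = xy.
f_3 = xy + yz + x + z + 1, LT = xy.

S(f_1,f_2): lcm = xyz. S = x^2 + xy + yz + z^2 + x + z.
  reduce S modulo (f_1, f_2, f_3):
  remainder x^2 + z^2 + x + z ≠ 0; add g_4 = x^2 + z^2 + x + z to the basis.

S(f_1,f_3): lcm = xyz. S = yz^2 + x^2 + xy + z^2 + x + z.
  reduce S modulo (f_1, f_2, f_3, g_4):
  remainder xz + z^2 + z ≠ 0; add g_5 = xz + z^2 + z to the basis.

S(f_2,f_3): lcm = xy. S = yz + y.
  reduce S modulo (f_1, f_2, f_3, g_4, g_5):
  remainder x + z + 1 ≠ 0; add g_6 = x + z + 1 to the basis.

S(f_1,g_5): lcm = xyz. S = yz^2 + x^2 + xy + xz + yz + x.
  reduce S modulo (f_1, f_2, f_3, g_4, g_5, g_6):
  remainder y ≠ 0; add g_7 = y to the basis.

The other S-polynomials (S(f_1,g_4), S(f_2,g_4), S(f_3,g_4), S(f_2,g_5), S(f_3,g_5), S(g_4,g_5), S(f_1,g_6), S(f_2,g_6), S(f_3,g_6), S(g_4,g_6), S(g_5,g_6), S(f_1,g_7), S(f_2,g_7), S(f_3,g_7), S(g_4,g_7), S(g_5,g_7), S(g_6,g_7)) all reduce to 0 modulo the current basis, so we have a Gröbner basis.
Inter-reduce: drop elements whose leading term is divisible by another's, tail-reduce, and make monic.
Reduced Gröbner basis: {x + z + 1, y}.

Buchberger on the second generating set:
h_1 = xy + yz + x, LT = xy.
h_2 = x + z + 1, LT = x.
h_3 = yz + y, LT = yz.

S(h_1,h_2): lcm = xy. S = x + y.
  reduce S modulo (h_1, h_2, h_3):
  remainder y + z + 1 ≠ 0; add k_4 = y + z + 1 to the basis.

S(h_1,h_3): lcm = xyz. S = yz^2 + xy + xz.
  reduce S modulo (h_1, h_2, h_3, k_4):
  remainder z^2 + 1 ≠ 0; add k_5 = z^2 + 1 to the basis.

The other S-polynomials (S(h_2,h_3), S(h_1,k_4), S(h_2,k_4), S(h_3,k_4), S(h_1,k_5), S(h_2,k_5), S(h_3,k_5), S(k_4,k_5)) all reduce to 0 modulo the current basis, so we have a Gröbner basis.
Inter-reduce: drop elements whose leading term is divisible by another's, tail-reduce, and make monic.
Reduced Gröbner basis: {z^2 + 1, x + z + 1, y + z + 1}.

The bases are distinct; the ideals are different.

No, the ideals differ.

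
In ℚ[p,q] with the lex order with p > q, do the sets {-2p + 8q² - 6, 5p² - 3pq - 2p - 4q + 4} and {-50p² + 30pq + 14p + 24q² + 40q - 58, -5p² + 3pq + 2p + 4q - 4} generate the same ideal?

Yes, the ideals are equal.

Since reduced Gröbner bases are canonical representatives of ideals under a given ordering, it suffices to compute and compare them.
Buchberger on the first generating set:
f_1 = -2p + 8q² - 6, LT = p.
f_2 = 5p² - 3pq - 2p - 4q + 4, LT = p².

S(f_1,f_2): lcm = p². S = -4pq² + ⅗pq + 17/5p + ⅘q - ⅘.
  reduce S modulo (f_1, f_2):
  remainder -16q⁴ + 12/5q³ + 128/5q² - q - 11 ≠ 0; add g_3 = -16q⁴ + 12/5q³ + 128/5q² - q - 11 to the basis.

The other S-polynomials (S(f_1,g_3), S(f_2,g_3)) all reduce to 0 modulo the current basis, so we have a Gröbner basis.
Inter-reduce: drop elements whose leading term is divisible by another's, tail-reduce, and make monic.
Reduced Gröbner basis: {p - 4q² + 3, q⁴ - 3/20q³ - 8/5q² + 1/16q + 11/16}.

Buchberger on the second generating set:
h_1 = -50p² + 30pq + 14p + 24q² + 40q - 58, LT = p².
h_2 = -5p² + 3pq + 2p + 4q - 4, LT = p².

S(h_1,h_2): lcm = p². S = 3/25p - 12/25q² + 9/25.
  reduce S modulo (h_1, h_2):
  remainder 3/25p - 12/25q² + 9/25 ≠ 0; add k_3 = 3/25p - 12/25q² + 9/25 to the basis.

S(h_1,k_3): lcm = p². S = 4pq² - ⅗pq - 82/25p - 12/25q² - ⅘q + 29/25.
  reduce S modulo (h_1, h_2, k_3):
  remainder 16q⁴ - 12/5q³ - 128/5q² + q + 11 ≠ 0; add k_4 = 16q⁴ - 12/5q³ - 128/5q² + q + 11 to the basis.

The other S-polynomials (S(h_2,k_3), S(h_1,k_4), S(h_2,k_4), S(k_3,k_4)) all reduce to 0 modulo the current basis, so we have a Gröbner basis.
Inter-reduce: drop elements whose leading term is divisible by another's, tail-reduce, and make monic.
Reduced Gröbner basis: {p - 4q² + 3, q⁴ - 3/20q³ - 8/5q² + 1/16q + 11/16}.

Same reduced basis, so the two generating sets span the same ideal.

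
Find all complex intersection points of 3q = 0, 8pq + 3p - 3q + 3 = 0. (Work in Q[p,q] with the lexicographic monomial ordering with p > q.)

{(-1, 0)}

Compute a lex Gröbner basis by Buchberger's algorithm.
f_1 = 3q, LT = q.
f_2 = 8pq + 3p - 3q + 3, LT = pq.

S(f_1,f_2): lcm = pq. S = -3/8p + 3/8q - 3/8.
  reduce S modulo (f_1, f_2):
  remainder -3/8p - 3/8 ≠ 0; add h_3 = -3/8p - 3/8 to the basis.

The other S-polynomials (S(f_1,h_3), S(f_2,h_3)) all reduce to 0 modulo the current basis, so we have a Gröbner basis.
Inter-reduce: drop elements whose leading term is divisible by another's, tail-reduce, and make monic.
Reduced Gröbner basis: {p + 1, q}.

The lex basis is triangular: the last element involves only q. Solving q = 0 gives q ∈ {0}; substituting each value into the earlier elements determines the remaining variables.
  q = 0: the earlier basis element becomes p + 1 = 0, giving p = -1 — point (-1, 0).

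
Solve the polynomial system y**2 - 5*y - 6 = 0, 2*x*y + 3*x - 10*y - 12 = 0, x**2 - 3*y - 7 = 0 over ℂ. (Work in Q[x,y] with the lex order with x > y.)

Compute a lex Gröbner basis by Buchberger's algorithm.
f_1 = y**2 - 5*y - 6, LT = y**2.
f_2 = 2*x*y + 3*x - 10*y - 12, LT = x*y.
f_3 = x**2 - 3*y - 7, LT = x**2.

S(f_1,f_2): lcm = x*y**2. S = -13/2*x*y - 6*x + 5*y**2 + 6*y.
  reduce S modulo (f_1, f_2, f_3):
  remainder 15/4*x - 3/2*y - 9 ≠ 0; add h_4 = 15/4*x - 3/2*y - 9 to the basis.

S(f_2,f_3): lcm = x**2*y. S = 3/2*x**2 - 5*x*y - 6*x + 3*y**2 + 7*y.
  reduce S modulo (f_1, f_2, f_3, h_4):
  remainder 21/10*y + 21/10 ≠ 0; add h_5 = 21/10*y + 21/10 to the basis.

The other S-polynomials (S(f_1,f_3), S(f_1,h_4), S(f_2,h_4), S(f_3,h_4), S(f_1,h_5), S(f_2,h_5), S(f_3,h_5), S(h_4,h_5)) all reduce to 0 modulo the current basis, so we have a Gröbner basis.
Inter-reduce: drop elements whose leading term is divisible by another's, tail-reduce, and make monic.
Reduced Gröbner basis: {x - 2, y + 1}.

Since the basis is lex-ordered, y + 1 is univariate in y. Its roots are {-1}. Back-substituting each root into the other basis elements fixes the other coordinates.
  y = -1: the earlier basis element becomes x - 2 = 0, giving x = 2 — point (2, -1).

{(2, -1)}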